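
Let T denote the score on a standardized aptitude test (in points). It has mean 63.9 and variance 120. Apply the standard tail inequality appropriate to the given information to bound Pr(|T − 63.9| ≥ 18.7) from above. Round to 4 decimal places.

0.3432

Mean and variance are known, so Chebyshev's inequality applies.
Chebyshev: Pr(|T − μ| ≥ t) ≤ Var(T)/t².
Bound = 120 / 349.69 = 0.3432.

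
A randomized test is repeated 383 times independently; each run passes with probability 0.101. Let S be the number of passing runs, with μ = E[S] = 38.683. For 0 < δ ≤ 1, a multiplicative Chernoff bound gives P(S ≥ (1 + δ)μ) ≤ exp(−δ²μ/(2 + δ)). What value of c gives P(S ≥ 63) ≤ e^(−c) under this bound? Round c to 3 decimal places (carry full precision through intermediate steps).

5.815

Write 63 = (1 + δ)μ, so δ = 63/38.683 − 1 = 0.6286224…
Then the exponent is δ²μ/(2 + δ) = (63 − μ)² / (μ·(2 + δ)) = 5.815294.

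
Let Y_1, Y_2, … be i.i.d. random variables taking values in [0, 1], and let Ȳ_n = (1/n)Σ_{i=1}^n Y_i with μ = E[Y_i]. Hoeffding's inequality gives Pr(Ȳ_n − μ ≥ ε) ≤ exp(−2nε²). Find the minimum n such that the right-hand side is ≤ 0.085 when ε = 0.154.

52

Require exp(−2nε²) ≤ 0.085, i.e. 2nε² ≥ ln(1/0.085) = 2.465104.
So n ≥ 2.465104 / (2·0.154²) = 51.971.
The smallest integer n is 52.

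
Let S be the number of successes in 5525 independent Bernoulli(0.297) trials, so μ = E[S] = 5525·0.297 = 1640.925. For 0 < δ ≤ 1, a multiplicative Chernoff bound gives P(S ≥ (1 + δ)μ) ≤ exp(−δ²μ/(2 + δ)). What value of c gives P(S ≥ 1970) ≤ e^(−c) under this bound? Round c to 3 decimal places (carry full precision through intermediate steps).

Write 1970 = (1 + δ)μ, so δ = 1970/1640.925 − 1 = 0.2005424…
Then the exponent is δ²μ/(2 + δ) = (1970 − μ)² / (μ·(2 + δ)) = 29.989644.

29.990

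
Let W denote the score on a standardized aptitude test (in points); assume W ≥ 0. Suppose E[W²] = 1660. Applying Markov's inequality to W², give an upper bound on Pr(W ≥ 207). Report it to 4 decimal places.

0.0387

Since W ≥ 0, the event {W ≥ 207} is the same as {W² ≥ 42849}.
Markov's inequality applied to W² gives Pr(W² ≥ 42849) ≤ E[W²]/42849 = 1660/42849 = 0.0387.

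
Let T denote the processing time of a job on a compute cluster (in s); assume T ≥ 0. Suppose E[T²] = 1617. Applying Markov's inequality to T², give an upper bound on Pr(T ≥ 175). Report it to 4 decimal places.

Since T ≥ 0, the event {T ≥ 175} is the same as {T² ≥ 30625}.
Markov's inequality applied to T² gives Pr(T² ≥ 30625) ≤ E[T²]/30625 = 1617/30625 = 0.0528.

0.0528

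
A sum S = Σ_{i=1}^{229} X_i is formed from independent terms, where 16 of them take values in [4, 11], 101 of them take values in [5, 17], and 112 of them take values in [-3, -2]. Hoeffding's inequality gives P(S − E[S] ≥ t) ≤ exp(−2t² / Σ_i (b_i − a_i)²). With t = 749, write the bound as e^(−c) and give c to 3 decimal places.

72.669

Σ(b_i − a_i)² = 16·7² + 101·12² + 112·1² = 15440.
c = 2t² / 15440 = 2·749² / 15440 = 72.6685.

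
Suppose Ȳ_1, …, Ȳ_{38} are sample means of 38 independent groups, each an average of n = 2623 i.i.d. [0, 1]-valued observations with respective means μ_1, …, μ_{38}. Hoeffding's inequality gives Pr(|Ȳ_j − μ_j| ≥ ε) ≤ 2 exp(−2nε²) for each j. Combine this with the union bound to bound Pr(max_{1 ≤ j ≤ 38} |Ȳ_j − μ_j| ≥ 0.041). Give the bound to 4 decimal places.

Per-experiment Hoeffding bound: 2·exp(−2·2623·0.041²) = 2·exp(−8.81853) = 0.00029593.
Union bound over 38 events: 38·0.00029593 = 0.01125.

0.0112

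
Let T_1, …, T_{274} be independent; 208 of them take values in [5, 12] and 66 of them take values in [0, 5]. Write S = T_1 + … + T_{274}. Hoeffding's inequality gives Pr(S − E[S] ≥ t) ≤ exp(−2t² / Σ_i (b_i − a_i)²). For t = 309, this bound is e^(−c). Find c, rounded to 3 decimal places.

16.126

Σ(b_i − a_i)² = 208·7² + 66·5² = 11842.
c = 2t² / 11842 = 2·309² / 11842 = 16.1258.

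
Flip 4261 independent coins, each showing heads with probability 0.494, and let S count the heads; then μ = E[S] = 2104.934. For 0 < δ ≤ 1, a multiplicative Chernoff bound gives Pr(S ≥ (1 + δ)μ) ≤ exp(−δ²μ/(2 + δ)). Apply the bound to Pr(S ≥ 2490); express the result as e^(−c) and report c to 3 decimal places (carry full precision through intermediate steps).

32.269

Write 2490 = (1 + δ)μ, so δ = 2490/2104.934 − 1 = 0.182935…
Then the exponent is δ²μ/(2 + δ) = (2490 − μ)² / (μ·(2 + δ)) = 32.269413.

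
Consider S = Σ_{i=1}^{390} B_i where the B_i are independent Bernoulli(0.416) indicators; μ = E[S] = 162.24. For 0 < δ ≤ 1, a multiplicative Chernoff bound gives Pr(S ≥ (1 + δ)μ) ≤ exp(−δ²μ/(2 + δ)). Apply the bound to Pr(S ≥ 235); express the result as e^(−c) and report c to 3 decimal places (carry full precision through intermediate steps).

Write 235 = (1 + δ)μ, so δ = 235/162.24 − 1 = 0.4484714…
Then the exponent is δ²μ/(2 + δ) = (235 − μ)² / (μ·(2 + δ)) = 13.327000.

13.327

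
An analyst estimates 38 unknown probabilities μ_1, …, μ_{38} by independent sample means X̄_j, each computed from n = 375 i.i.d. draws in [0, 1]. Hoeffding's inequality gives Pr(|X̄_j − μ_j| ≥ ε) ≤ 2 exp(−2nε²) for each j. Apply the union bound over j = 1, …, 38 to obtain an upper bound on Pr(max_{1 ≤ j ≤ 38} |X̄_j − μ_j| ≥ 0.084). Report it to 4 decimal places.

Per-experiment Hoeffding bound: 2·exp(−2·375·0.084²) = 2·exp(−5.29200) = 0.010063.
Union bound over 38 events: 38·0.010063 = 0.38241.

0.3824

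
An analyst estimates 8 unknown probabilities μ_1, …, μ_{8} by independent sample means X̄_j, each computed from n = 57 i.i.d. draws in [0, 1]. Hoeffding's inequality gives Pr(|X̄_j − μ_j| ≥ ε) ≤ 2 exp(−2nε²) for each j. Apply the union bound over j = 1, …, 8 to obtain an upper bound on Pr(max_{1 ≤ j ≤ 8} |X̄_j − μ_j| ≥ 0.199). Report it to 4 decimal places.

Per-experiment Hoeffding bound: 2·exp(−2·57·0.199²) = 2·exp(−4.51451) = 0.021898.
Union bound over 8 events: 8·0.021898 = 0.17518.

0.1752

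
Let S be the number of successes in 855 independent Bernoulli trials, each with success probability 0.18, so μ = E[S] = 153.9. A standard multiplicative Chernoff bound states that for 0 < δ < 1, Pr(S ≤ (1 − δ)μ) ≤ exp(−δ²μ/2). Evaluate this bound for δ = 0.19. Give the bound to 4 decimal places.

Exponent = δ²μ/2 = 0.19²·153.9/2 = 2.7779.
Bound = exp(−2.7779) = 0.06217.

0.0622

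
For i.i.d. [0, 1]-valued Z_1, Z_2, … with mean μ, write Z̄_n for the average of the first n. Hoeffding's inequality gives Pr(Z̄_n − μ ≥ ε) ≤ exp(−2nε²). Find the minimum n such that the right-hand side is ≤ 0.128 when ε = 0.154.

Require exp(−2nε²) ≤ 0.128, i.e. 2nε² ≥ ln(1/0.128) = 2.055725.
So n ≥ 2.055725 / (2·0.154²) = 43.340.
The smallest integer n is 44.

44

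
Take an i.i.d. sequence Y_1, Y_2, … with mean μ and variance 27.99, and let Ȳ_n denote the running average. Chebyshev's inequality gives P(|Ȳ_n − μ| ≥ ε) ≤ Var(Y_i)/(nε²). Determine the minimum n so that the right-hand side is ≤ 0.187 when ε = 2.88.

Require 27.99/(n·2.88²) ≤ 0.187, i.e. n ≥ 27.99/(0.187·2.88²) = 18.046.
The smallest integer n is 19.

19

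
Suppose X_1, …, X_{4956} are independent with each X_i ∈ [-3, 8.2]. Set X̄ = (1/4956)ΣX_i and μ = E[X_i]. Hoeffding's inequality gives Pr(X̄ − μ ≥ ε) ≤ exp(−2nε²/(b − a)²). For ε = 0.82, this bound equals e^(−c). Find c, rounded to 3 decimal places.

53.132

c = 2nε²/(b − a)² = 2·4956·0.82² / 11.2² = 53.1316.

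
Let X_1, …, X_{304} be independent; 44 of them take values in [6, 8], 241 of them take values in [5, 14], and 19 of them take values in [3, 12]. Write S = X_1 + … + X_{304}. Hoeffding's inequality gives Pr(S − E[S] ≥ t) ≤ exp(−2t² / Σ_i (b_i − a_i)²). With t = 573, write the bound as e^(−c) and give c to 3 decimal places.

30.922

Σ(b_i − a_i)² = 44·2² + 241·9² + 19·9² = 21236.
c = 2t² / 21236 = 2·573² / 21236 = 30.9219.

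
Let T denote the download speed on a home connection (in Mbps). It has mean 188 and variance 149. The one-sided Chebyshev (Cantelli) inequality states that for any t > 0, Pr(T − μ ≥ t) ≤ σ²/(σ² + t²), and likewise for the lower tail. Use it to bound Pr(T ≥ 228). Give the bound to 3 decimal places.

0.085

Here σ² = 149 and t = 40, so σ² + t² = 1749.
Cantelli's bound: 149/1749 = 0.0852.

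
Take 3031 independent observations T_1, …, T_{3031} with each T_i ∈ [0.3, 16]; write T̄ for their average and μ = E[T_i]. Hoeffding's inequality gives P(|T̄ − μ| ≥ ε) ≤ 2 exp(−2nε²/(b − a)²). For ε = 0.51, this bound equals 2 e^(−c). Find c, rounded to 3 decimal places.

6.397

c = 2nε²/(b − a)² = 2·3031·0.51² / 15.7² = 6.3967.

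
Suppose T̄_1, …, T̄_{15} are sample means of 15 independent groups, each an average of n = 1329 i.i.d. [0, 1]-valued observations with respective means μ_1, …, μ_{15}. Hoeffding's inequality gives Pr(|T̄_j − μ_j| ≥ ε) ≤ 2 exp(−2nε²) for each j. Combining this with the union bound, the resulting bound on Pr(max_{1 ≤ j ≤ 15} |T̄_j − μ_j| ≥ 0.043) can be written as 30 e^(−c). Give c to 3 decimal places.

4.915

Union bound over the 15 events: Pr(max_{1 ≤ j ≤ 15} |T̄_j − μ_j| ≥ 0.043) ≤ 15·2·exp(−2nε²) = 30 exp(−2·1329·0.043²).
So c = 2·1329·0.043² = 4.9146.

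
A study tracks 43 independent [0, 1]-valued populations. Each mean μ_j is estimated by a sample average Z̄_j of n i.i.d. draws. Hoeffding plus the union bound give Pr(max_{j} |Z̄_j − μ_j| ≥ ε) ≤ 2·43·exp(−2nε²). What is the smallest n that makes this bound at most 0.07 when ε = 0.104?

Need 2·43·exp(−2nε²) ≤ 0.07, i.e. exp(−2nε²) ≤ 0.07/86.
So 2nε² ≥ ln(86/0.07) = 7.113607.
Hence n ≥ 7.113607/(2·0.104²) = 328.846.
The smallest integer n is 329.

329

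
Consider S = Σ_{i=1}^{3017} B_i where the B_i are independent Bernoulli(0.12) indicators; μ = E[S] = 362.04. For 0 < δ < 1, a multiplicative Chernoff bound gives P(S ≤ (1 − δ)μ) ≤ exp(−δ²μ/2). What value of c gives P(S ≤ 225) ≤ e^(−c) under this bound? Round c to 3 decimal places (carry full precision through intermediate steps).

Write 225 = (1 − δ)μ, so δ = 1 − 225/362.04 = 0.3785217…
Then the exponent is δ²μ/2 = (μ − 225)²/(2μ) = 25.936308.

25.936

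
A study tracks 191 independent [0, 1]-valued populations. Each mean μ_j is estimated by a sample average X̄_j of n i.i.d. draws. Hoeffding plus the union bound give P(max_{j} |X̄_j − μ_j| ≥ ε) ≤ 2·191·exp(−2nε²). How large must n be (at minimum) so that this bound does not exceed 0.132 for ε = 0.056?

Need 2·191·exp(−2nε²) ≤ 0.132, i.e. exp(−2nε²) ≤ 0.132/382.
So 2nε² ≥ ln(382/0.132) = 7.970374.
Hence n ≥ 7.970374/(2·0.056²) = 1270.787.
The smallest integer n is 1271.

1271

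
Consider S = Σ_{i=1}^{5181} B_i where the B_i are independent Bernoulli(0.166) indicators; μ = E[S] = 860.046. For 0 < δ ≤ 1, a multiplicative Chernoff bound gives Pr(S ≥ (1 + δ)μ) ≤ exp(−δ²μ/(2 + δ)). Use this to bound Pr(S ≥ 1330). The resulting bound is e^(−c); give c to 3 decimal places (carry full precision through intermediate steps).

Write 1330 = (1 + δ)μ, so δ = 1330/860.046 − 1 = 0.5464289…
Then the exponent is δ²μ/(2 + δ) = (1330 − μ)² / (μ·(2 + δ)) = 100.845718.

100.846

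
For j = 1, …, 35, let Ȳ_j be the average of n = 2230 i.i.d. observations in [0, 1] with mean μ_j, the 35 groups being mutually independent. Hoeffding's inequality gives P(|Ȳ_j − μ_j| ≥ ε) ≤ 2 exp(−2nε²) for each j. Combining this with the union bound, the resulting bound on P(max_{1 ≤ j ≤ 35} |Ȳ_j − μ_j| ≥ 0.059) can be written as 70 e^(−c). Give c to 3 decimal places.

Union bound over the 35 events: P(max_{1 ≤ j ≤ 35} |Ȳ_j − μ_j| ≥ 0.059) ≤ 35·2·exp(−2nε²) = 70 exp(−2·2230·0.059²).
So c = 2·2230·0.059² = 15.5253.

15.525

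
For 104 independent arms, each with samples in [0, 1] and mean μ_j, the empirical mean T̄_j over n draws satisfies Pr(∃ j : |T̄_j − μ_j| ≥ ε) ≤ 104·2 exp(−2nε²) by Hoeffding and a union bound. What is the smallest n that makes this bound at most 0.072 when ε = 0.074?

728

Need 2·104·exp(−2nε²) ≤ 0.072, i.e. exp(−2nε²) ≤ 0.072/208.
So 2nε² ≥ ln(208/0.072) = 7.968627.
Hence n ≥ 7.968627/(2·0.074²) = 727.596.
The smallest integer n is 728.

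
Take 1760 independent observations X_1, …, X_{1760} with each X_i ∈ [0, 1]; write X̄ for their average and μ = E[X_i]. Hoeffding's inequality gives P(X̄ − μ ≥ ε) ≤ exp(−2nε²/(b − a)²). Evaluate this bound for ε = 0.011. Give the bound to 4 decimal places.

0.6532

Exponent: 2nε²/(b − a)² = 2·1760·0.011² / 1² = 0.42592.
Bound = exp(−0.42592) = 0.65317.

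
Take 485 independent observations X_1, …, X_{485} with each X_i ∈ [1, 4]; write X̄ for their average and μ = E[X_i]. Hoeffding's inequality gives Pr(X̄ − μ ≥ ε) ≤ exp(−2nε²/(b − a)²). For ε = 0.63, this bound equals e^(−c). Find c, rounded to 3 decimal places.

c = 2nε²/(b − a)² = 2·485·0.63² / 3² = 42.7770.

42.777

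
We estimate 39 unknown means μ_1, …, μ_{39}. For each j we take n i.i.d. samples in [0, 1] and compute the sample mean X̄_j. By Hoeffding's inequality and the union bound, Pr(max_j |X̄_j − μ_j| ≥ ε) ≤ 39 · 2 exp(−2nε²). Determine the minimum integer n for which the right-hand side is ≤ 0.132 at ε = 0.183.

96

Need 2·39·exp(−2nε²) ≤ 0.132, i.e. exp(−2nε²) ≤ 0.132/78.
So 2nε² ≥ ln(78/0.132) = 6.381662.
Hence n ≥ 6.381662/(2·0.183²) = 95.280.
The smallest integer n is 96.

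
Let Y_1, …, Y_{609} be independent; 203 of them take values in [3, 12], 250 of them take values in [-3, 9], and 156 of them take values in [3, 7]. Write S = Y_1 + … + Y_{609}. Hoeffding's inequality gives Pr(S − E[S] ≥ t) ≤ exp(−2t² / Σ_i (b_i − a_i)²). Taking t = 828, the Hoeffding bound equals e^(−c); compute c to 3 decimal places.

24.958

Σ(b_i − a_i)² = 203·9² + 250·12² + 156·4² = 54939.
c = 2t² / 54939 = 2·828² / 54939 = 24.9580.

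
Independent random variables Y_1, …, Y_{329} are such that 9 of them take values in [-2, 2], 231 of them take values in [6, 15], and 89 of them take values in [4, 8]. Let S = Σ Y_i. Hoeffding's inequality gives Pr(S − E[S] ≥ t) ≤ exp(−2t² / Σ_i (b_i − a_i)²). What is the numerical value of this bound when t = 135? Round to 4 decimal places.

Σ(b_i − a_i)² = 9·4² + 231·9² + 89·4² = 20279.
Exponent = 2·135² / 20279 = 1.79743.
Bound = exp(−1.79743) = 0.16572.

0.1657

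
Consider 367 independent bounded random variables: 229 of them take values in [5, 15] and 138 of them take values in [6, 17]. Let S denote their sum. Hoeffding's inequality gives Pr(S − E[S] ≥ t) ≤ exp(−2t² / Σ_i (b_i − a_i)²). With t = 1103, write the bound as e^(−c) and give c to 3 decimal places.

61.448

Σ(b_i − a_i)² = 229·10² + 138·11² = 39598.
c = 2t² / 39598 = 2·1103² / 39598 = 61.4480.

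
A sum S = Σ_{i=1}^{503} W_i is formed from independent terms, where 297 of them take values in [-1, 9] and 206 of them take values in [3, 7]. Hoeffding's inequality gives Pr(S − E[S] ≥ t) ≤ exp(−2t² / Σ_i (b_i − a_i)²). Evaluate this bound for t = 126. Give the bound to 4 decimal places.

0.3820

Σ(b_i − a_i)² = 297·10² + 206·4² = 32996.
Exponent = 2·126² / 32996 = 0.96230.
Bound = exp(−0.96230) = 0.38201.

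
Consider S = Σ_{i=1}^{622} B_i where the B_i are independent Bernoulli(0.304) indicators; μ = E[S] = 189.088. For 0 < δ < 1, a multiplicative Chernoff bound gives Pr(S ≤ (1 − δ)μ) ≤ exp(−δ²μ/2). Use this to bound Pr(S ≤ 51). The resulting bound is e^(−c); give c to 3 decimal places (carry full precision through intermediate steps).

50.422

Write 51 = (1 − δ)μ, so δ = 1 − 51/189.088 = 0.7302843…
Then the exponent is δ²μ/2 = (μ − 51)²/(2μ) = 50.421750.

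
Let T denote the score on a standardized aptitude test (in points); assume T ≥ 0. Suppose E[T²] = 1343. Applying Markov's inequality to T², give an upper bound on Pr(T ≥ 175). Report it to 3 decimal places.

Since T ≥ 0, the event {T ≥ 175} is the same as {T² ≥ 30625}.
Markov's inequality applied to T² gives Pr(T² ≥ 30625) ≤ E[T²]/30625 = 1343/30625 = 0.0439.

0.044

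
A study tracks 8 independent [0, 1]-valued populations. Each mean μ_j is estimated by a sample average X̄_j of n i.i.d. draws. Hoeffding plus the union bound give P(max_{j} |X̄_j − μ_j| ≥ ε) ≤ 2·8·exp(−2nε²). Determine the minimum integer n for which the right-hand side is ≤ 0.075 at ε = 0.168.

Need 2·8·exp(−2nε²) ≤ 0.075, i.e. exp(−2nε²) ≤ 0.075/16.
So 2nε² ≥ ln(16/0.075) = 5.362856.
Hence n ≥ 5.362856/(2·0.168²) = 95.005.
The smallest integer n is 96.

96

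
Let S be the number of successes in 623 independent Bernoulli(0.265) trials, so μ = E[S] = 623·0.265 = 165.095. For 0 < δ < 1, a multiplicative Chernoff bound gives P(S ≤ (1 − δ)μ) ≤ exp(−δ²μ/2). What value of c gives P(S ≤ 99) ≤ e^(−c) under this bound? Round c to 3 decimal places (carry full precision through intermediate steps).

Write 99 = (1 − δ)μ, so δ = 1 − 99/165.095 = 0.4003453…
Then the exponent is δ²μ/2 = (μ − 99)²/(2μ) = 13.230410.

13.230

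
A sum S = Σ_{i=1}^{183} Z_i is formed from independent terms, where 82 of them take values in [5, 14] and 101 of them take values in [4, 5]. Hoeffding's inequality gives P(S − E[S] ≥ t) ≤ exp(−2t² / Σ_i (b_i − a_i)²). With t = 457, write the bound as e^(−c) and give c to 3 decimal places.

Σ(b_i − a_i)² = 82·9² + 101·1² = 6743.
c = 2t² / 6743 = 2·457² / 6743 = 61.9454.

61.945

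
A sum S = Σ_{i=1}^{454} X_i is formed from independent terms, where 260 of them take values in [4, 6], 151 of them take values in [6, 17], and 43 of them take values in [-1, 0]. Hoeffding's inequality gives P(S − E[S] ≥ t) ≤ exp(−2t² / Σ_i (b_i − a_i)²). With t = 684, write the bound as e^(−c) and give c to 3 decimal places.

48.347

Σ(b_i − a_i)² = 260·2² + 151·11² + 43·1² = 19354.
c = 2t² / 19354 = 2·684² / 19354 = 48.3472.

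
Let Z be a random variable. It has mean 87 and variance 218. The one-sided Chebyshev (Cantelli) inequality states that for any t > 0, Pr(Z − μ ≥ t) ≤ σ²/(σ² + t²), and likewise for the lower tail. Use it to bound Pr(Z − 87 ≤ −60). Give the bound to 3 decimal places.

0.057

Here σ² = 218 and t = 60, so σ² + t² = 3818.
Cantelli's bound: 218/3818 = 0.0571.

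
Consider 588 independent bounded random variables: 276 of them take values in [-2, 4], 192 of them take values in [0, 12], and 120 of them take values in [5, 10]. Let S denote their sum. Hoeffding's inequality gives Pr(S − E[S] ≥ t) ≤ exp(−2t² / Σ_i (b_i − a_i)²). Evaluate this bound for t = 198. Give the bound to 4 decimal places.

0.1449

Σ(b_i − a_i)² = 276·6² + 192·12² + 120·5² = 40584.
Exponent = 2·198² / 40584 = 1.93199.
Bound = exp(−1.93199) = 0.14486.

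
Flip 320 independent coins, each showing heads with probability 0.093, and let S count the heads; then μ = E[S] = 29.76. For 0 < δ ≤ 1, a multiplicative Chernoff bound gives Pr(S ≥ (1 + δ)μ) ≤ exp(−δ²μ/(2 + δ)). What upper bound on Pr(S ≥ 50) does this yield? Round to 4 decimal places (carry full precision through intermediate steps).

Write 50 = (1 + δ)μ, so δ = 50/29.76 − 1 = 0.6801075…
Then the exponent is δ²μ/(2 + δ) = (50 − μ)² / (μ·(2 + δ)) = 5.136128.
Bound = exp(−5.136128) = 0.00588.

0.0059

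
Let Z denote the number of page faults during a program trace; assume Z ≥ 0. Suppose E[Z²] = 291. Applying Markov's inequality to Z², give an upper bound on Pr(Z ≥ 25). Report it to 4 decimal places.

Since Z ≥ 0, the event {Z ≥ 25} is the same as {Z² ≥ 625}.
Markov's inequality applied to Z² gives Pr(Z² ≥ 625) ≤ E[Z²]/625 = 291/625 = 0.4656.

0.4656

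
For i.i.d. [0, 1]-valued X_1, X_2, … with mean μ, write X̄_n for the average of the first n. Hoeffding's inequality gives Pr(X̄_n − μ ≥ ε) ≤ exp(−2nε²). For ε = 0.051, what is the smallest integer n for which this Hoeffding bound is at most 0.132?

Require exp(−2nε²) ≤ 0.132, i.e. 2nε² ≥ ln(1/0.132) = 2.024953.
So n ≥ 2.024953 / (2·0.051²) = 389.264.
The smallest integer n is 390.

390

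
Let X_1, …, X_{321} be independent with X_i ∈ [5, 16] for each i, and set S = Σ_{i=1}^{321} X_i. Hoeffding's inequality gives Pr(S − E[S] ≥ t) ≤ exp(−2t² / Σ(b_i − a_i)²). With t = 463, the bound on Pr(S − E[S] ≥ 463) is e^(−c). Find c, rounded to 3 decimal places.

11.038

Σ(b_i − a_i)² = 321·(11)² = 38841.
c = 2t²/38841 = 2·463²/38841 = 11.0383.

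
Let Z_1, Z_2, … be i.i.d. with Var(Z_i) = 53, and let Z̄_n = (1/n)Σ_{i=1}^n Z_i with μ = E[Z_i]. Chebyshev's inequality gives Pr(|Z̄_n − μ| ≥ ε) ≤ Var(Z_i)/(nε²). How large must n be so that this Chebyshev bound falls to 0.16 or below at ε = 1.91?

91

Require 53/(n·1.91²) ≤ 0.16, i.e. n ≥ 53/(0.16·1.91²) = 90.801.
The smallest integer n is 91.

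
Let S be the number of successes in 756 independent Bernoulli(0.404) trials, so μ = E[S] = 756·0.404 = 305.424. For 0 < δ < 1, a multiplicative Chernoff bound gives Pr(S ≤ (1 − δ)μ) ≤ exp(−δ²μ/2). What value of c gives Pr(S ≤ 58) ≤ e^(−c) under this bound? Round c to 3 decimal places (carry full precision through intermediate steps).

100.219

Write 58 = (1 − δ)μ, so δ = 1 − 58/305.424 = 0.8101001…
Then the exponent is δ²μ/2 = (μ − 58)²/(2μ) = 100.219098.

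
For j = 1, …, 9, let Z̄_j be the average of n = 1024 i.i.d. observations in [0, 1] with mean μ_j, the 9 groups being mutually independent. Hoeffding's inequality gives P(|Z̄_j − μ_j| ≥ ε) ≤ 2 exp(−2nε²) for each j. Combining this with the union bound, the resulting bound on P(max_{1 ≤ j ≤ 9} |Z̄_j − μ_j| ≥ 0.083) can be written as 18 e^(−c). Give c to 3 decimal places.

14.109

Union bound over the 9 events: P(max_{1 ≤ j ≤ 9} |Z̄_j − μ_j| ≥ 0.083) ≤ 9·2·exp(−2nε²) = 18 exp(−2·1024·0.083²).
So c = 2·1024·0.083² = 14.1087.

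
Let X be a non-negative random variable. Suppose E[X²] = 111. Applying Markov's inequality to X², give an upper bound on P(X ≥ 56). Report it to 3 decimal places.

Since X ≥ 0, the event {X ≥ 56} is the same as {X² ≥ 3136}.
Markov's inequality applied to X² gives P(X² ≥ 3136) ≤ E[X²]/3136 = 111/3136 = 0.0354.

0.035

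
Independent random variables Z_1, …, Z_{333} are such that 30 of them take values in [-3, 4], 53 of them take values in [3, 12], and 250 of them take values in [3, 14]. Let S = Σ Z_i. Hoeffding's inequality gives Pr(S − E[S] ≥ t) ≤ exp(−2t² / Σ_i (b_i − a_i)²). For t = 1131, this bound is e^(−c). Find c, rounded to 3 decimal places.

71.039

Σ(b_i − a_i)² = 30·7² + 53·9² + 250·11² = 36013.
c = 2t² / 36013 = 2·1131² / 36013 = 71.0388.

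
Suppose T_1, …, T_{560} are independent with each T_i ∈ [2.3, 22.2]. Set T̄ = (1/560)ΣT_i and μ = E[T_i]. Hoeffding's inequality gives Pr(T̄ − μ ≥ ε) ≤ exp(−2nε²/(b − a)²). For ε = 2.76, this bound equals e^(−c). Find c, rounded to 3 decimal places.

c = 2nε²/(b − a)² = 2·560·2.76² / 19.9² = 21.5442.

21.544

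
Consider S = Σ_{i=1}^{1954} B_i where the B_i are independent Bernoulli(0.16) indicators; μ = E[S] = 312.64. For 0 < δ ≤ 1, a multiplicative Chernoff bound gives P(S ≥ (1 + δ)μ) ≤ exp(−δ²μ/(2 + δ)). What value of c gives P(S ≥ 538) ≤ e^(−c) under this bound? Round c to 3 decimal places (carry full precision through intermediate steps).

59.705

Write 538 = (1 + δ)μ, so δ = 538/312.64 − 1 = 0.7208291…
Then the exponent is δ²μ/(2 + δ) = (538 − μ)² / (μ·(2 + δ)) = 59.704610.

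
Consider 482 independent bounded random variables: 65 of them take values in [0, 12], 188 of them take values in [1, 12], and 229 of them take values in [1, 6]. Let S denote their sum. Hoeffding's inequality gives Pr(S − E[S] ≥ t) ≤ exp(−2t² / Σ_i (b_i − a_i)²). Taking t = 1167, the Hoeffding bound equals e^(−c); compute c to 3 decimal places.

Σ(b_i − a_i)² = 65·12² + 188·11² + 229·5² = 37833.
c = 2t² / 37833 = 2·1167² / 37833 = 71.9948.

71.995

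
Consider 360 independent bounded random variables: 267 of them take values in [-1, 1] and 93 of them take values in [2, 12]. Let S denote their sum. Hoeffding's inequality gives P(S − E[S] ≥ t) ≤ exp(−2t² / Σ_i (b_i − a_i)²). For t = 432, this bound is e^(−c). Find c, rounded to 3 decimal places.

36.000

Σ(b_i − a_i)² = 267·2² + 93·10² = 10368.
c = 2t² / 10368 = 2·432² / 10368 = 36.0000.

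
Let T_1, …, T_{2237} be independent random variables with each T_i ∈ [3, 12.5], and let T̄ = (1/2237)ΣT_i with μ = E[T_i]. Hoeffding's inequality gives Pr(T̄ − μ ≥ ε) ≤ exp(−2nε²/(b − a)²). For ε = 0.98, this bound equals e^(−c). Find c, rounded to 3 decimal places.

47.610

c = 2nε²/(b − a)² = 2·2237·0.98² / 9.5² = 47.6103.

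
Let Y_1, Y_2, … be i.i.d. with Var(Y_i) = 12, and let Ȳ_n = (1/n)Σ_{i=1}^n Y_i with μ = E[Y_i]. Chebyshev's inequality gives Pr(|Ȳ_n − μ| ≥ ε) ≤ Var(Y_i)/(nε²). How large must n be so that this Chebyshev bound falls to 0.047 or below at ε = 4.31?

Require 12/(n·4.31²) ≤ 0.047, i.e. n ≥ 12/(0.047·4.31²) = 13.744.
The smallest integer n is 14.

14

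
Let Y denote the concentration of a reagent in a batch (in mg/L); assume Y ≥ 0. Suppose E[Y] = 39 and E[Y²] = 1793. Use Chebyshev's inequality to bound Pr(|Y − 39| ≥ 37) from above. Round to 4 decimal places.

0.1987

Var(Y) = E[Y²] − (E[Y])² = 1793 − 1521 = 272.
Chebyshev's inequality: Pr(|Y − μ| ≥ t) ≤ Var(Y)/t² = 272/1369 = 0.1987.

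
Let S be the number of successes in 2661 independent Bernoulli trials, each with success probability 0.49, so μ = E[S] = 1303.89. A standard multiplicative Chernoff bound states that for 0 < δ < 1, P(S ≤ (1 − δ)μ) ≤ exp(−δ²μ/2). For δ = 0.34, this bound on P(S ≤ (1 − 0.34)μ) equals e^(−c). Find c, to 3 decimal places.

c = δ²μ/2 = 0.34²·1303.89/2 = 75.3648.

75.365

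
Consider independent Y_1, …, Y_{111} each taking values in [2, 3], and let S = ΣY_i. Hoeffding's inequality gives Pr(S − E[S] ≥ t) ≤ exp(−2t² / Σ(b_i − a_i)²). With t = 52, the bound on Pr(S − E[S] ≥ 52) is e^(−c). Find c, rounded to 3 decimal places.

Σ(b_i − a_i)² = 111·(1)² = 111.
c = 2t²/111 = 2·52²/111 = 48.7207.

48.721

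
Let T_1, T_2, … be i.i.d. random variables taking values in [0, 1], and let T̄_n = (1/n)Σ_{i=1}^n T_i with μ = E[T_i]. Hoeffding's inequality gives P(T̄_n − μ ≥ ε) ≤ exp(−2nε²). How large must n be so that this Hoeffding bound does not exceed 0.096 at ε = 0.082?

175

Require exp(−2nε²) ≤ 0.096, i.e. 2nε² ≥ ln(1/0.096) = 2.343407.
So n ≥ 2.343407 / (2·0.082²) = 174.257.
The smallest integer n is 175.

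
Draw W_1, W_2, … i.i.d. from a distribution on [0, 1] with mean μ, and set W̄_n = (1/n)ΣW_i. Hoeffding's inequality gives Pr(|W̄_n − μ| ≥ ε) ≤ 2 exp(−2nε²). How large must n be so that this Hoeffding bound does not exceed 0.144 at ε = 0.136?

72

Require 2·exp(−2nε²) ≤ 0.144, i.e. 2nε² ≥ ln(2/0.144) = 2.631089.
So n ≥ 2.631089 / (2·0.136²) = 71.126.
The smallest integer n is 72.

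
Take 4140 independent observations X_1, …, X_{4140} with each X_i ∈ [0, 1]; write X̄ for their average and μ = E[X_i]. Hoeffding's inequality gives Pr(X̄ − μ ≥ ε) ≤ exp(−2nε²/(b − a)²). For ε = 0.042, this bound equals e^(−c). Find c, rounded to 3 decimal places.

c = 2nε²/(b − a)² = 2·4140·0.042² / 1² = 14.6059.

14.606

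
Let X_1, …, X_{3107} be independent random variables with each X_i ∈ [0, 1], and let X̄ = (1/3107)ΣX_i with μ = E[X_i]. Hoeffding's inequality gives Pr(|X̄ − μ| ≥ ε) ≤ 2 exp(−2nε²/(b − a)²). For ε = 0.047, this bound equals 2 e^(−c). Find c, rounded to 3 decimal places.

c = 2nε²/(b − a)² = 2·3107·0.047² / 1² = 13.7267.

13.727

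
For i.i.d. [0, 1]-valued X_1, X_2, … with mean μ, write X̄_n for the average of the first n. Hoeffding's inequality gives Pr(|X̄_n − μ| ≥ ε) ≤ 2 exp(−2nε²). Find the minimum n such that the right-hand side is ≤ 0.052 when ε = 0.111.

149

Require 2·exp(−2nε²) ≤ 0.052, i.e. 2nε² ≥ ln(2/0.052) = 3.649659.
So n ≥ 3.649659 / (2·0.111²) = 148.107.
The smallest integer n is 149.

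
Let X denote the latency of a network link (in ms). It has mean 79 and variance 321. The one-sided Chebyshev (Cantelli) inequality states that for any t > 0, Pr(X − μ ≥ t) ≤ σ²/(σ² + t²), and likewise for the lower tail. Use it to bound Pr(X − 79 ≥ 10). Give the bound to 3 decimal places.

0.762

Here σ² = 321 and t = 10, so σ² + t² = 421.
Cantelli's bound: 321/421 = 0.7625.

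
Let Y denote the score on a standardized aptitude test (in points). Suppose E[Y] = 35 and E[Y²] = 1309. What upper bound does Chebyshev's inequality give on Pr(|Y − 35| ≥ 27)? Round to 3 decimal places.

0.115

Var(Y) = E[Y²] − (E[Y])² = 1309 − 1225 = 84.
Chebyshev's inequality: Pr(|Y − μ| ≥ t) ≤ Var(Y)/t² = 84/729 = 0.1152.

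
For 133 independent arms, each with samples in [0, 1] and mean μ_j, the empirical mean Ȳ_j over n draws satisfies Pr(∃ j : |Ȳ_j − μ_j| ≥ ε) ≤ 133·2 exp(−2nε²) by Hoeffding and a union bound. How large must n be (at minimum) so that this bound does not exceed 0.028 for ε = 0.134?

256

Need 2·133·exp(−2nε²) ≤ 0.028, i.e. exp(−2nε²) ≤ 0.028/266.
So 2nε² ≥ ln(266/0.028) = 9.159047.
Hence n ≥ 9.159047/(2·0.134²) = 255.041.
The smallest integer n is 256.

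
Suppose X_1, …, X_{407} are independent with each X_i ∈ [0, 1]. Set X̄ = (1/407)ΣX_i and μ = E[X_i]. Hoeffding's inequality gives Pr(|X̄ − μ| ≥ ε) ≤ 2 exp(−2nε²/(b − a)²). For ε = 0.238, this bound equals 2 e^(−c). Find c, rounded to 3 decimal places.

c = 2nε²/(b − a)² = 2·407·0.238² / 1² = 46.1082.

46.108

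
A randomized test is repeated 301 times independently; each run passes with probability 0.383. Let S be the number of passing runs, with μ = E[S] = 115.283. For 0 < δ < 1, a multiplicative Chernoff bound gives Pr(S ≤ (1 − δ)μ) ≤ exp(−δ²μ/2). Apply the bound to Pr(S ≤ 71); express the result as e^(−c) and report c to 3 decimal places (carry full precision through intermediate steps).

Write 71 = (1 − δ)μ, so δ = 1 − 71/115.283 = 0.3841243…
Then the exponent is δ²μ/2 = (μ − 71)²/(2μ) = 8.505088.

8.505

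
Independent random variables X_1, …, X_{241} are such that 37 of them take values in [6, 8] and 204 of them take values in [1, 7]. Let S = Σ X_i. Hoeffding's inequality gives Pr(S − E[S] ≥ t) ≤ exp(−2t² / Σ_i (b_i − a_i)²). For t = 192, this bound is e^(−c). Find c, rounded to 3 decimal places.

Σ(b_i − a_i)² = 37·2² + 204·6² = 7492.
c = 2t² / 7492 = 2·192² / 7492 = 9.8409.

9.841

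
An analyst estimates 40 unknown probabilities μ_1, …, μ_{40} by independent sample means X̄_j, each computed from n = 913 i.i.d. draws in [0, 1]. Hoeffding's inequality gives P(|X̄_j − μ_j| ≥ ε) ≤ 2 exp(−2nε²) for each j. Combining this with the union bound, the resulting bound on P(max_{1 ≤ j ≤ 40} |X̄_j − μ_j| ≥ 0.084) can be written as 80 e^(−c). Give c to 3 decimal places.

12.884

Union bound over the 40 events: P(max_{1 ≤ j ≤ 40} |X̄_j − μ_j| ≥ 0.084) ≤ 40·2·exp(−2nε²) = 80 exp(−2·913·0.084²).
So c = 2·913·0.084² = 12.8843.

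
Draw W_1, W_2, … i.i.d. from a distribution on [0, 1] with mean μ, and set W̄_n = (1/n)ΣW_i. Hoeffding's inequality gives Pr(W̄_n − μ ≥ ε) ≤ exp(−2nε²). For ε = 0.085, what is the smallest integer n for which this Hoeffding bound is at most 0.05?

Require exp(−2nε²) ≤ 0.05, i.e. 2nε² ≥ ln(1/0.05) = 2.995732.
So n ≥ 2.995732 / (2·0.085²) = 207.317.
The smallest integer n is 208.

208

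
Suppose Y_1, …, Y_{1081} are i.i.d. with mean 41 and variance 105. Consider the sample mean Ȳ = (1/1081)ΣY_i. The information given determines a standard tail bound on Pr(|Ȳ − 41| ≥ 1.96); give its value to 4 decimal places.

With mean and variance of each term known, Chebyshev's inequality bounds the deviation of the sum (or sample mean).
Var(Ȳ) = Var(Y_i)/n = 105/1081 = 0.097132.
Chebyshev: Pr(|Ȳ − 41| ≥ 1.96) ≤ Var(Ȳ)/(1.96)² = 105/(1081·1.96²) = 0.0253.

0.0253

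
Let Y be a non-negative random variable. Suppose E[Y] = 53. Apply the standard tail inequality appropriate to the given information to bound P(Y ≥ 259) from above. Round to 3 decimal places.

0.205

Only the mean of a non-negative variable is known, so Markov's inequality is the applicable tail bound.
Markov's inequality: for a non-negative random variable, P(Y ≥ a) ≤ E[Y]/a.
Here E[Y] = 53 and a = 259, so the bound is 53/259 = 0.2046.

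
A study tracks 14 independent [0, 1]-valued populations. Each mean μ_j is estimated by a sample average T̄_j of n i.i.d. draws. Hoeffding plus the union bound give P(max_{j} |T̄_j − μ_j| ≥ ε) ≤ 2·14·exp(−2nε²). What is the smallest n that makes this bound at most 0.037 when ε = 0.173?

111

Need 2·14·exp(−2nε²) ≤ 0.037, i.e. exp(−2nε²) ≤ 0.037/28.
So 2nε² ≥ ln(28/0.037) = 6.629042.
Hence n ≥ 6.629042/(2·0.173²) = 110.746.
The smallest integer n is 111.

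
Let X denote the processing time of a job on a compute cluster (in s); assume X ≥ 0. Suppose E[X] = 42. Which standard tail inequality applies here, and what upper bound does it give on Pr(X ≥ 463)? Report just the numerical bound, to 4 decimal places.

0.0907

Only the mean of a non-negative variable is known, so Markov's inequality is the applicable tail bound.
Markov's inequality: for a non-negative random variable, Pr(X ≥ a) ≤ E[X]/a.
Here E[X] = 42 and a = 463, so the bound is 42/463 = 0.0907.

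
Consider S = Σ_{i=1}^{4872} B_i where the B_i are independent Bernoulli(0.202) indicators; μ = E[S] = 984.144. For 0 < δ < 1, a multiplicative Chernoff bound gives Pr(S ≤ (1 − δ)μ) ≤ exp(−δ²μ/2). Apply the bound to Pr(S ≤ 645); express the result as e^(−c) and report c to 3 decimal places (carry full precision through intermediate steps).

58.436

Write 645 = (1 − δ)μ, so δ = 1 − 645/984.144 = 0.3446081…
Then the exponent is δ²μ/2 = (μ − 645)²/(2μ) = 58.435886.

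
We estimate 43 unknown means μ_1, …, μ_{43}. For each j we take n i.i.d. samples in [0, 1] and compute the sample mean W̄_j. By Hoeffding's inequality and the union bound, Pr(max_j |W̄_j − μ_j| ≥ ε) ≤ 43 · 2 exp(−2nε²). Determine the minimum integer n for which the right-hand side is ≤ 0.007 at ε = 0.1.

471

Need 2·43·exp(−2nε²) ≤ 0.007, i.e. exp(−2nε²) ≤ 0.007/86.
So 2nε² ≥ ln(86/0.007) = 9.416192.
Hence n ≥ 9.416192/(2·0.1²) = 470.810.
The smallest integer n is 471.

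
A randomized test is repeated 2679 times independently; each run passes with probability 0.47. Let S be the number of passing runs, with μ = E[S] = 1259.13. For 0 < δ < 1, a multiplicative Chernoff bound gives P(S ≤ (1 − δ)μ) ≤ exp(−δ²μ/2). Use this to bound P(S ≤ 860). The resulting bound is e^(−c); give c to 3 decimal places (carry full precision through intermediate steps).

63.260

Write 860 = (1 − δ)μ, so δ = 1 − 860/1259.13 = 0.3169887…
Then the exponent is δ²μ/2 = (μ − 860)²/(2μ) = 63.259853.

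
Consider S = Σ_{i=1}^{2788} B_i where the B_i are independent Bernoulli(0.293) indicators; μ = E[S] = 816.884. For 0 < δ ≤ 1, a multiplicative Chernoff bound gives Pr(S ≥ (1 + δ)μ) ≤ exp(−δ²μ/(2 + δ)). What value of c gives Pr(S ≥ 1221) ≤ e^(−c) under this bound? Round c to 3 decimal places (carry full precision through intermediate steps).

Write 1221 = (1 + δ)μ, so δ = 1221/816.884 − 1 = 0.4947043…
Then the exponent is δ²μ/(2 + δ) = (1221 − μ)² / (μ·(2 + δ)) = 80.136917.

80.137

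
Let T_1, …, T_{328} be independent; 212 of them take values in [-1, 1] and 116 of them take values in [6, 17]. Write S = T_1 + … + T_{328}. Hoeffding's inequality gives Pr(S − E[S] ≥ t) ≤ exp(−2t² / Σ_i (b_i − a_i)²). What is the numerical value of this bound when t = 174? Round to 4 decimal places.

0.0171

Σ(b_i − a_i)² = 212·2² + 116·11² = 14884.
Exponent = 2·174² / 14884 = 4.06826.
Bound = exp(−4.06826) = 0.01711.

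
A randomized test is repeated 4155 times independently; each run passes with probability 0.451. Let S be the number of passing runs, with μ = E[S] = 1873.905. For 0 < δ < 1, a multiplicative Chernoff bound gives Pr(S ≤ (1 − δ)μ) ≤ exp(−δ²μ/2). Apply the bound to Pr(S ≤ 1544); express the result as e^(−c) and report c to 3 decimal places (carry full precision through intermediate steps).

29.040

Write 1544 = (1 − δ)μ, so δ = 1 − 1544/1873.905 = 0.1760521…
Then the exponent is δ²μ/2 = (μ − 1544)²/(2μ) = 29.040242.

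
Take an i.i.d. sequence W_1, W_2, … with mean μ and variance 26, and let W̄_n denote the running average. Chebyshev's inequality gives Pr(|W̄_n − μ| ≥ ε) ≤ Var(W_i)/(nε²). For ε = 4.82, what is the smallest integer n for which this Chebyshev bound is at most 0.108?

Require 26/(n·4.82²) ≤ 0.108, i.e. n ≥ 26/(0.108·4.82²) = 10.362.
The smallest integer n is 11.

11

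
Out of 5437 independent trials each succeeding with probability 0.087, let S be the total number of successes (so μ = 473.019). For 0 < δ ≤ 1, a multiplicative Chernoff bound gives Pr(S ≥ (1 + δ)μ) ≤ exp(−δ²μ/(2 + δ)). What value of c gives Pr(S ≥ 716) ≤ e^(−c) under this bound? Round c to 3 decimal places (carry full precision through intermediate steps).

49.654

Write 716 = (1 + δ)μ, so δ = 716/473.019 − 1 = 0.5136813…
Then the exponent is δ²μ/(2 + δ) = (716 − μ)² / (μ·(2 + δ)) = 49.654182.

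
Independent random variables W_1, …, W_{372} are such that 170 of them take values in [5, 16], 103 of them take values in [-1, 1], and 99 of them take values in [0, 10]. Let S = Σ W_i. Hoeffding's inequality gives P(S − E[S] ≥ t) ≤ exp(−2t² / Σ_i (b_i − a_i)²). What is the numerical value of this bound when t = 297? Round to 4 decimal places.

Σ(b_i − a_i)² = 170·11² + 103·2² + 99·10² = 30882.
Exponent = 2·297² / 30882 = 5.71265.
Bound = exp(−5.71265) = 0.00330.

0.0033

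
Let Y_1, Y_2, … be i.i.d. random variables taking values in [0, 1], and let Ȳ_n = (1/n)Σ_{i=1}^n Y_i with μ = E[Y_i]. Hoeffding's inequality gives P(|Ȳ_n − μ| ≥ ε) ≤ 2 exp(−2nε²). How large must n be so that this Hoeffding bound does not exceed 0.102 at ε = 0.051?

Require 2·exp(−2nε²) ≤ 0.102, i.e. 2nε² ≥ ln(2/0.102) = 2.975930.
So n ≥ 2.975930 / (2·0.051²) = 572.074.
The smallest integer n is 573.

573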